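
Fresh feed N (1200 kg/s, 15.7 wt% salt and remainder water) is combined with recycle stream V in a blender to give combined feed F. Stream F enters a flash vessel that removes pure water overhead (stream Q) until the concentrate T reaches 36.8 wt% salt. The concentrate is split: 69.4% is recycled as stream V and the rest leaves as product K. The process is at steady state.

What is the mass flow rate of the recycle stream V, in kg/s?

1161 kg/s

Overall salt balance (none leaves overhead): salt in fresh feed = salt in product, i.e. 1200×0.157 = (1−0.694)·T·0.368.
T = 188.4/(0.368×0.306) = 1673.1 kg/s.
Recycle V = 0.694×1673.1 = 1161.1 kg/s.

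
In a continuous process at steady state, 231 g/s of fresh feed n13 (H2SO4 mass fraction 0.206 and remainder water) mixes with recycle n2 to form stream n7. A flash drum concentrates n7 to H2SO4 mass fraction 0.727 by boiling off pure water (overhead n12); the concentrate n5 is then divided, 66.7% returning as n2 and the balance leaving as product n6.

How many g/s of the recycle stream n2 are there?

131.1 g/s

Overall H2SO4 balance (none leaves overhead): H2SO4 in fresh feed = H2SO4 in product, i.e. 231×0.206 = (1−0.667)·n5·0.727.
n5 = 47.586/(0.727×0.333) = 196.56 g/s.
Recycle n2 = 0.667×196.56 = 131.11 g/s.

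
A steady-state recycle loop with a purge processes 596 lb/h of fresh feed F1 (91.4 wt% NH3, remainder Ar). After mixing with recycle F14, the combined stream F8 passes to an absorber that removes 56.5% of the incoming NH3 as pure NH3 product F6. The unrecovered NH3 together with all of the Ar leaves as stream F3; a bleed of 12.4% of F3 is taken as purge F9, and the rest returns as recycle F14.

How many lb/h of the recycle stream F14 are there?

697.5 lb/h

Ar enters only via F1 and leaves only via the purge: 596×0.086 = 0.124×(Ar in F3), and the absorber passes all Ar, so Ar in F8 = Ar in F3 = 413.35 lb/h.
NH3 in F8: m_A = 596×0.914 + (1−0.124)·(1−0.565)·m_A, so m_A = 544.74/0.6189 = 880.12 lb/h.
F3 = (1−0.565)×880.12 + 413.35 = 796.21 lb/h.
Recycle F14 = (1−0.124)×796.21 = 697.48 lb/h.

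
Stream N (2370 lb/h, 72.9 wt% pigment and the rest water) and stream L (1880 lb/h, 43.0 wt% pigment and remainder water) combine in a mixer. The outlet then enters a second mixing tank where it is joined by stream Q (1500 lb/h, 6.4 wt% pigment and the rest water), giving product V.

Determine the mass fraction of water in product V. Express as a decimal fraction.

Overall, product flow = 5750 lb/h.
water in = 2370×0.271 + 1880×0.570 + 1500×0.936 = 3117.9 lb/h.
water fraction in V = 0.542.

0.542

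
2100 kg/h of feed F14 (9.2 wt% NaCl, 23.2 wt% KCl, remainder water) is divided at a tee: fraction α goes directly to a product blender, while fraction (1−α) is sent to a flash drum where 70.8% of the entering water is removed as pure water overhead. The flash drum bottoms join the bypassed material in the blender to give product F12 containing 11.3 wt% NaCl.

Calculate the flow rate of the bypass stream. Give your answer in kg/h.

All 2100×0.092 = 193.2 kg/h of NaCl reaches F12, so F12 = 193.2/0.113 = 1709.7 kg/h and vapour = 390.27 kg/h.
The evaporator receives (1−α)·2100 of feed at 0.676 water and removes 0.708 of that water:
0.708×0.676×(1−α)×2100 = 390.27
(1−α) = 390.27/1005.1 = 0.3883;  α = 0.6117.
Bypass flow = 0.6117×2100 = 1284.6 kg/h.

1285 kg/h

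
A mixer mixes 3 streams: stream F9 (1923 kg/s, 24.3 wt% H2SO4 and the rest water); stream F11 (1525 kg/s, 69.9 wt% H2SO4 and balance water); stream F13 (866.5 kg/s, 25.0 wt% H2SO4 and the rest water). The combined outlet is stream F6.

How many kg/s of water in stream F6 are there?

water out = water in = 1923×0.757 + 1525×0.301 + 866.5×0.750 = 2564.6 kg/s.

2565 kg/s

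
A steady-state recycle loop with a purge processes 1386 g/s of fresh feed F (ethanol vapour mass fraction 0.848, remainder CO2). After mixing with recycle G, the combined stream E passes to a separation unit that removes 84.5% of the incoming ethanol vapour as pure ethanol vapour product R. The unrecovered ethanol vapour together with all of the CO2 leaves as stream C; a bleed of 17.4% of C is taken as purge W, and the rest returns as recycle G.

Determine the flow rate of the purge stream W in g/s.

CO2 enters only via F and leaves only via the purge: 1386×0.152 = 0.174×(CO2 in C), and the separation unit passes all CO2, so CO2 in E = CO2 in C = 1210.8 g/s.
ethanol vapour in E: m_A = 1386×0.848 + (1−0.174)·(1−0.845)·m_A, so m_A = 1175.3/0.8720 = 1347.9 g/s.
C = (1−0.845)×1347.9 + 1210.8 = 1419.7 g/s.
Purge W = 0.174×1419.7 = 247.02 g/s.

247 g/s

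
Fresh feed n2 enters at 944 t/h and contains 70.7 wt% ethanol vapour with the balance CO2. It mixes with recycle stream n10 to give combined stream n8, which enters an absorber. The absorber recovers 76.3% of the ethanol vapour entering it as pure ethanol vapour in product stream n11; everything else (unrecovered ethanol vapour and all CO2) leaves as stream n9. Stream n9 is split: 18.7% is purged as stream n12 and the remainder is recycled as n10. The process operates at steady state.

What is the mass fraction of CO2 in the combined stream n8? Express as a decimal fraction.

CO2 enters only via n2 and leaves only via the purge: 944×0.293 = 0.187×(CO2 in n9), and the absorber passes all CO2, so CO2 in n8 = CO2 in n9 = 1479.1 t/h.
ethanol vapour in n8: m_A = 944×0.707 + (1−0.187)·(1−0.763)·m_A, so m_A = 667.41/0.8073 = 826.7 t/h.
n8 = 826.7 + 1479.1 = 2305.8 t/h.
CO2 fraction in n8 = 1479.1/2305.8 = 0.641.

0.641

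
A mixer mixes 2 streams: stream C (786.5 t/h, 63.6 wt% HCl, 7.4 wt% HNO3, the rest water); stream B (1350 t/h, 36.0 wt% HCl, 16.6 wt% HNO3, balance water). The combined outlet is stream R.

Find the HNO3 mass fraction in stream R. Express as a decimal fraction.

0.1321

Total flow out = 786.5 + 1350 = 2136.5 t/h.
HNO3 in = 786.5×0.074 + 1350×0.166 = 282.3 t/h.
HNO3 mass fraction in R = 282.3/2136.5 = 0.1321.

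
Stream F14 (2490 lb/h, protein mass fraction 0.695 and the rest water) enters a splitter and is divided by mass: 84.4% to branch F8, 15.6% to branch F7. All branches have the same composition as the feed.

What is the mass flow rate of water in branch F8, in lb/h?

641 lb/h

Branch F8 total = 0.844×2490 = 2101.6 lb/h.
water in F8 = 0.305×2101.6 = 640.98 lb/h.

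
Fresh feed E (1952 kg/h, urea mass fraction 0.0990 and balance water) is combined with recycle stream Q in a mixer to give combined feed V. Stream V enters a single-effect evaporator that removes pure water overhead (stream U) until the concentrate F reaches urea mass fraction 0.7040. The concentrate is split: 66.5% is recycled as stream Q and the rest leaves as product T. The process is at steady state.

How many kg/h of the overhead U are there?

Overall urea balance (none leaves overhead): urea in fresh feed = urea in product, i.e. 1952×0.099 = (1−0.665)·F·0.704.
F = 193.25/(0.704×0.335) = 819.4 kg/h.
Recycle Q = 0.665×819.4 = 544.9 kg/h.
Combined feed V = 1952 + 544.9 = 2496.9 kg/h.
Overhead U = V − F = 2496.9 − 819.4 = 1677.5 kg/h.

1678 kg/h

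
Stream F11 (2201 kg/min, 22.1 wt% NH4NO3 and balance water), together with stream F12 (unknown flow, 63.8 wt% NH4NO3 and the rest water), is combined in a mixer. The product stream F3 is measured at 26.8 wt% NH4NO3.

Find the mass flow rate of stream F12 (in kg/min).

Let F12 be the unknown flow. Total out = 2201 + F12.
NH4NO3 balance: 486.42 + 0.638·F12 = 0.268·(2201 + F12)
(0.638 − 0.268)·F12 = 0.268×2201 − 486.42 = 103.45
F12 = 103.45 / 0.370 = 279.59 kg/min

279.6 kg/min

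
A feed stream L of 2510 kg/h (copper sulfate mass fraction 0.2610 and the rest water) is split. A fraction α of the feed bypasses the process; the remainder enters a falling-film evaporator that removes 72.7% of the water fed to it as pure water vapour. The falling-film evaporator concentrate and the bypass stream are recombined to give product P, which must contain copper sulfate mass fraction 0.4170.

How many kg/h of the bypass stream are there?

All 2510×0.261 = 655.11 kg/h of copper sulfate reaches P, so P = 655.11/0.417 = 1571 kg/h and vapour = 938.99 kg/h.
The evaporator receives (1−α)·2510 of feed at 0.739 water and removes 0.727 of that water:
0.727×0.739×(1−α)×2510 = 938.99
(1−α) = 938.99/1348.5 = 0.6963;  α = 0.3037.
Bypass flow = 0.3037×2510 = 762.23 kg/h.

762.2 kg/h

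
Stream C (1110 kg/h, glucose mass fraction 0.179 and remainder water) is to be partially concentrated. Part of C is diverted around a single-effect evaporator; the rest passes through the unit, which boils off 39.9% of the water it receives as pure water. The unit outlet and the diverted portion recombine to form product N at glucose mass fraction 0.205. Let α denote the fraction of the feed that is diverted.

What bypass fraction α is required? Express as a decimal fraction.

0.613

All 1110×0.179 = 198.69 kg/h of glucose reaches N, so N = 198.69/0.205 = 969.22 kg/h and vapour = 140.78 kg/h.
The evaporator receives (1−α)·1110 of feed at 0.821 water and removes 0.399 of that water:
0.399×0.821×(1−α)×1110 = 140.78
(1−α) = 140.78/363.61 = 0.3872;  α = 0.6128.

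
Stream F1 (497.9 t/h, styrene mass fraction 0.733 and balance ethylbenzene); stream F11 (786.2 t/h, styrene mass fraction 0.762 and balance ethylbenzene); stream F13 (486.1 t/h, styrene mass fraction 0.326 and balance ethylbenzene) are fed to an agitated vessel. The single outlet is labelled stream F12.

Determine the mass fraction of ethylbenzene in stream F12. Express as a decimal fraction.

0.366

Total flow out = 497.9 + 786.2 + 486.1 = 1770.2 t/h.
ethylbenzene in = 497.9×0.267 + 786.2×0.238 + 486.1×0.674 = 647.69 t/h.
ethylbenzene mass fraction in F12 = 647.69/1770.2 = 0.366.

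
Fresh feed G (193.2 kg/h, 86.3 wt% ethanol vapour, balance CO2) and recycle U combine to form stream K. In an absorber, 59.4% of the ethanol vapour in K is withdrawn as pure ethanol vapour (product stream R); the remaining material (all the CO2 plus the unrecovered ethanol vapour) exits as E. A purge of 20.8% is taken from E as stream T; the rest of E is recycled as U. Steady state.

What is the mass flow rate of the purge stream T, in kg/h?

CO2 enters only via G and leaves only via the purge: 193.2×0.137 = 0.208×(CO2 in E), and the absorber passes all CO2, so CO2 in K = CO2 in E = 127.25 kg/h.
ethanol vapour in K: m_A = 193.2×0.863 + (1−0.208)·(1−0.594)·m_A, so m_A = 166.73/0.6784 = 245.75 kg/h.
E = (1−0.594)×245.75 + 127.25 = 227.03 kg/h.
Purge T = 0.208×227.03 = 47.222 kg/h.

47.22 kg/h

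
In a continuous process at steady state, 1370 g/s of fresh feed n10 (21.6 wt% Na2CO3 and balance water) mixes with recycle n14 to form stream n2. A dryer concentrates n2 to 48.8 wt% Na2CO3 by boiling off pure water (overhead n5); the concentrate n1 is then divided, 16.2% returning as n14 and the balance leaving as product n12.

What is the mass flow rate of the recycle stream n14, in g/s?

Overall Na2CO3 balance (none leaves overhead): Na2CO3 in fresh feed = Na2CO3 in product, i.e. 1370×0.216 = (1−0.162)·n1·0.488.
n1 = 295.92/(0.488×0.838) = 723.62 g/s.
Recycle n14 = 0.162×723.62 = 117.23 g/s.

117.2 g/s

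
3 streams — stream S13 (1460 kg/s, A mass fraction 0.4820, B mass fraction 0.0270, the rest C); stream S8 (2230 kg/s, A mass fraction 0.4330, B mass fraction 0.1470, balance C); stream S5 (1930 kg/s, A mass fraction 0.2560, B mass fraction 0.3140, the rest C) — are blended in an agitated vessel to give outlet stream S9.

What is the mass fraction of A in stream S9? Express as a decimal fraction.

0.3849

Total flow out = 1460 + 2230 + 1930 = 5620 kg/s.
A in = 1460×0.482 + 2230×0.433 + 1930×0.256 = 2163.4 kg/s.
A mass fraction in S9 = 2163.4/5620 = 0.3849.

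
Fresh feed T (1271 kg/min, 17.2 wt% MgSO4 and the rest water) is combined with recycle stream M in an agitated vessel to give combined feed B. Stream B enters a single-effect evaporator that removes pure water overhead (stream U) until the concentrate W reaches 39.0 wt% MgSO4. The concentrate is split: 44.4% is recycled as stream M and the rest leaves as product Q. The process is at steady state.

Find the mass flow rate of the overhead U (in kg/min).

710.5 kg/min

Overall MgSO4 balance (none leaves overhead): MgSO4 in fresh feed = MgSO4 in product, i.e. 1271×0.172 = (1−0.444)·W·0.390.
W = 218.61/(0.390×0.556) = 1008.2 kg/min.
Recycle M = 0.444×1008.2 = 447.63 kg/min.
Combined feed B = 1271 + 447.63 = 1718.6 kg/min.
Overhead U = B − W = 1718.6 − 1008.2 = 710.46 kg/min.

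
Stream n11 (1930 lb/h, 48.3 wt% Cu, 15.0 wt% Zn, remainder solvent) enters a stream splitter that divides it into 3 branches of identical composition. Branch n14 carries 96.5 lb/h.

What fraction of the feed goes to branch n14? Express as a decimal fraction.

0.050

Fraction to n14 = 96.5/1930 = 0.0500.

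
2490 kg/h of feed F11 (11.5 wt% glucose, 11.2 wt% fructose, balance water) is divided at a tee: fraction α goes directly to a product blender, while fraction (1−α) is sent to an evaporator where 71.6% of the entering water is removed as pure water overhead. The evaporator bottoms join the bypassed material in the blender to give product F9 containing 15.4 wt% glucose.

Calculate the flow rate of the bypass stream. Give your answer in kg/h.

All 2490×0.115 = 286.35 kg/h of glucose reaches F9, so F9 = 286.35/0.154 = 1859.4 kg/h and vapour = 630.58 kg/h.
The evaporator receives (1−α)·2490 of feed at 0.773 water and removes 0.716 of that water:
0.716×0.773×(1−α)×2490 = 630.58
(1−α) = 630.58/1378.1 = 0.4576;  α = 0.5424.
Bypass flow = 0.5424×2490 = 1350.7 kg/h.

1351 kg/h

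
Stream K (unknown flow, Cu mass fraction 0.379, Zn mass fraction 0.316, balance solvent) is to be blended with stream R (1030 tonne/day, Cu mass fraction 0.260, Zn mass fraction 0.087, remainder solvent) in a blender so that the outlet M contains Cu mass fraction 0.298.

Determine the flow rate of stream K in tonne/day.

Let K be the unknown flow. Total out = 1030 + K.
Cu balance: 267.8 + 0.379·K = 0.298·(1030 + K)
(0.379 − 0.298)·K = 0.298×1030 − 267.8 = 39.14
K = 39.14 / 0.081 = 483.21 tonne/day

483.2 tonne/day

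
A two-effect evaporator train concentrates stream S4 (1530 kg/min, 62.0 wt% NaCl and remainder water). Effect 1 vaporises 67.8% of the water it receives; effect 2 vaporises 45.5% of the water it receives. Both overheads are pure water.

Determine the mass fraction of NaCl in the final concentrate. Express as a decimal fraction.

0.903

water in feed = 1530×0.380 = 581.4 kg/min.
After stage 1: water left = (1−0.678)×581.4 = 187.21; stream total = 1135.8 kg/min.
After stage 2: water left = (1−0.455)×187.21 = 102.03; final concentrate = 1050.6 kg/min.
NaCl fraction = 948.6/1050.6 = 0.903.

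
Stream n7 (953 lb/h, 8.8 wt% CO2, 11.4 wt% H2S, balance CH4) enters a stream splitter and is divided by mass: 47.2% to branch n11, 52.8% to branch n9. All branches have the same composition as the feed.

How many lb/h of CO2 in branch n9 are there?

44.28 lb/h

Branch n9 total = 0.528×953 = 503.18 lb/h.
CO2 in n9 = 0.088×503.18 = 44.28 lb/h.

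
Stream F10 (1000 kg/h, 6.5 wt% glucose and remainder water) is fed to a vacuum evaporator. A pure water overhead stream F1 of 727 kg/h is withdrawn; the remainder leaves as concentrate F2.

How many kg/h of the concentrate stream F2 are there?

Concentrate = 1000 − 727 = 273 kg/h.

273 kg/h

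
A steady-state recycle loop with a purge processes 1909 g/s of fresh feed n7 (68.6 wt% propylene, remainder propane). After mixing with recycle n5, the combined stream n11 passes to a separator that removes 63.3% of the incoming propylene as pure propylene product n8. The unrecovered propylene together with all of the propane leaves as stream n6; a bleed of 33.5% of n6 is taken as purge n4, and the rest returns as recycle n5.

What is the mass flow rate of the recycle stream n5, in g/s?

propane enters only via n7 and leaves only via the purge: 1909×0.314 = 0.335×(propane in n6), and the separator passes all propane, so propane in n11 = propane in n6 = 1789.3 g/s.
propylene in n11: m_A = 1909×0.686 + (1−0.335)·(1−0.633)·m_A, so m_A = 1309.6/0.7559 = 1732.4 g/s.
n6 = (1−0.633)×1732.4 + 1789.3 = 2425.1 g/s.
Recycle n5 = (1−0.335)×2425.1 = 1612.7 g/s.

1613 g/s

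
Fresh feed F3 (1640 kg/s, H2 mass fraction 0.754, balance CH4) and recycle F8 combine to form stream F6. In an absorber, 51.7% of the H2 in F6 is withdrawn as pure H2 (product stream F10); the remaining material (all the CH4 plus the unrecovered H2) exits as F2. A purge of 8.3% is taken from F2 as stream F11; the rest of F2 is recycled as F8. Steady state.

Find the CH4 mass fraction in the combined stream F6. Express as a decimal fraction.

0.687

CH4 enters only via F3 and leaves only via the purge: 1640×0.246 = 0.083×(CH4 in F2), and the absorber passes all CH4, so CH4 in F6 = CH4 in F2 = 4860.7 kg/s.
H2 in F6: m_A = 1640×0.754 + (1−0.083)·(1−0.517)·m_A, so m_A = 1236.6/0.5571 = 2219.7 kg/s.
F6 = 2219.7 + 4860.7 = 7080.4 kg/s.
CH4 fraction in F6 = 4860.7/7080.4 = 0.687.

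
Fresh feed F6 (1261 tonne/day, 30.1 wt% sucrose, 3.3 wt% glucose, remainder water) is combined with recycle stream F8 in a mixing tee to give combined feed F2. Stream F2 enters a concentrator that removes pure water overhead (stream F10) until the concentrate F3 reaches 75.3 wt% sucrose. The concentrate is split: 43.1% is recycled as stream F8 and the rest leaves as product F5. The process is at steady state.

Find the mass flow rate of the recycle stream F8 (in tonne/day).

381.8 tonne/day

Overall sucrose balance (none leaves overhead): sucrose in fresh feed = sucrose in product, i.e. 1261×0.301 = (1−0.431)·F3·0.753.
F3 = 379.56/(0.753×0.569) = 885.88 tonne/day.
Recycle F8 = 0.431×885.88 = 381.81 tonne/day.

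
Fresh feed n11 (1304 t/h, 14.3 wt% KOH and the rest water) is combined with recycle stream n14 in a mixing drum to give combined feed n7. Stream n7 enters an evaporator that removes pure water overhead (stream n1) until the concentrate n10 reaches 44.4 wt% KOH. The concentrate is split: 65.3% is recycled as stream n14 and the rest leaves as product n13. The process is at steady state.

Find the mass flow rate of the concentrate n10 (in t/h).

1210 t/h

Overall KOH balance (none leaves overhead): KOH in fresh feed = KOH in product, i.e. 1304×0.143 = (1−0.653)·n10·0.444.
n10 = 186.47/(0.444×0.347) = 1210.3 t/h.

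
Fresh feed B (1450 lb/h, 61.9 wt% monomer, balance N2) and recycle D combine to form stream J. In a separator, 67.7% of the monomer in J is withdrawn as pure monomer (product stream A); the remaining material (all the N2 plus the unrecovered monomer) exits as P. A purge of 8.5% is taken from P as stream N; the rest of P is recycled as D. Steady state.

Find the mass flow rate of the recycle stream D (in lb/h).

6324 lb/h

N2 enters only via B and leaves only via the purge: 1450×0.381 = 0.085×(N2 in P), and the separator passes all N2, so N2 in J = N2 in P = 6499.4 lb/h.
monomer in J: m_A = 1450×0.619 + (1−0.085)·(1−0.677)·m_A, so m_A = 897.55/0.7045 = 1274.1 lb/h.
P = (1−0.677)×1274.1 + 6499.4 = 6910.9 lb/h.
Recycle D = (1−0.085)×6910.9 = 6323.5 lb/h.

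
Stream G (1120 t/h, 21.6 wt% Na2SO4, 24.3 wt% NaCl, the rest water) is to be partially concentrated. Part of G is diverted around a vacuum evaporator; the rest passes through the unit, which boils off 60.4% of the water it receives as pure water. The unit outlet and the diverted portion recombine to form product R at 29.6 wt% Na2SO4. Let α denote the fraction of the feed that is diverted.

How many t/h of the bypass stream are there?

193.6 t/h

All 1120×0.216 = 241.92 t/h of Na2SO4 reaches R, so R = 241.92/0.296 = 817.3 t/h and vapour = 302.7 t/h.
The evaporator receives (1−α)·1120 of feed at 0.541 water and removes 0.604 of that water:
0.604×0.541×(1−α)×1120 = 302.7
(1−α) = 302.7/365.98 = 0.8271;  α = 0.1729.
Bypass flow = 0.1729×1120 = 193.64 t/h.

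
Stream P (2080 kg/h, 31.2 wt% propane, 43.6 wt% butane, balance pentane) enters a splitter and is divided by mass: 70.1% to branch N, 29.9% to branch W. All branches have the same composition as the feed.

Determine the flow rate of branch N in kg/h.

Branch N flow = 0.701×2080 = 1458.1 kg/h.

1458 kg/h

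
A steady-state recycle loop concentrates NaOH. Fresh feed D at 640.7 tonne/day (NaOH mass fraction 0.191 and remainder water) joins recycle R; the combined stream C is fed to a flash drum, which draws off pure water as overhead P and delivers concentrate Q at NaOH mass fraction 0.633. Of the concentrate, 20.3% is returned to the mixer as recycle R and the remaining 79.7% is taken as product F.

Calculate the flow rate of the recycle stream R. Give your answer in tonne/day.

49.24 tonne/day

Overall NaOH balance (none leaves overhead): NaOH in fresh feed = NaOH in product, i.e. 640.7×0.191 = (1−0.203)·Q·0.633.
Q = 122.37/(0.633×0.797) = 242.56 tonne/day.
Recycle R = 0.203×242.56 = 49.24 tonne/day.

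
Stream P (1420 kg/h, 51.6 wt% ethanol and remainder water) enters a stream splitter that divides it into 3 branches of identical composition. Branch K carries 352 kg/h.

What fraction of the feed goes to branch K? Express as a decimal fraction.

Fraction to K = 352/1420 = 0.2479.

0.248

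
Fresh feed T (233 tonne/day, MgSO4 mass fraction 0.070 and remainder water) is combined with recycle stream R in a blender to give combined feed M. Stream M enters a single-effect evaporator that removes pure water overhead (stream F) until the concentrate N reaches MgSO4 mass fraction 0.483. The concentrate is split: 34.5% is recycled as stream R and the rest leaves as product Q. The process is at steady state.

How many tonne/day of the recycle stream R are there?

Overall MgSO4 balance (none leaves overhead): MgSO4 in fresh feed = MgSO4 in product, i.e. 233×0.070 = (1−0.345)·N·0.483.
N = 16.31/(0.483×0.655) = 51.554 tonne/day.
Recycle R = 0.345×51.554 = 17.786 tonne/day.

17.79 tonne/day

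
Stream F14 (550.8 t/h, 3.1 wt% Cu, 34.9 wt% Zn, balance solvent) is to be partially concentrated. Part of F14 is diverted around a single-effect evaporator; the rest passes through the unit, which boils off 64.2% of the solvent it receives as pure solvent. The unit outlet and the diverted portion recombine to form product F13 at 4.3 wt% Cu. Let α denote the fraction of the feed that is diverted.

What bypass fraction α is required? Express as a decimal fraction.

All 550.8×0.031 = 17.075 t/h of Cu reaches F13, so F13 = 17.075/0.043 = 397.09 t/h and vapour = 153.71 t/h.
The evaporator receives (1−α)·550.8 of feed at 0.620 solvent and removes 0.642 of that solvent:
0.642×0.620×(1−α)×550.8 = 153.71
(1−α) = 153.71/219.24 = 0.7011;  α = 0.2989.

0.299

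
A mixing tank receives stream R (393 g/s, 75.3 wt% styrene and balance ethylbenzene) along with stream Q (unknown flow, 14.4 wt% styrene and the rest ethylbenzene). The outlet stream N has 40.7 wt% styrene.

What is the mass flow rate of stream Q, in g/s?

517 g/s

Let Q be the unknown flow. Total out = 393 + Q.
styrene balance: 295.93 + 0.144·Q = 0.407·(393 + Q)
(0.144 − 0.407)·Q = 0.407×393 − 295.93 = -135.98
Q = -135.98 / -0.263 = 517.03 g/s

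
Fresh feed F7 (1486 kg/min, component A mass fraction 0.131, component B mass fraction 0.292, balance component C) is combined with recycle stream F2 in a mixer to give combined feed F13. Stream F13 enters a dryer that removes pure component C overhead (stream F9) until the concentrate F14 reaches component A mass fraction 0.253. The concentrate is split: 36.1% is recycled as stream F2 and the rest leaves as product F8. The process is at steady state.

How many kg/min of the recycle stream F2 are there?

434.7 kg/min

Overall component A balance (none leaves overhead): component A in fresh feed = component A in product, i.e. 1486×0.131 = (1−0.361)·F14·0.253.
F14 = 194.67/(0.253×0.639) = 1204.1 kg/min.
Recycle F2 = 0.361×1204.1 = 434.69 kg/min.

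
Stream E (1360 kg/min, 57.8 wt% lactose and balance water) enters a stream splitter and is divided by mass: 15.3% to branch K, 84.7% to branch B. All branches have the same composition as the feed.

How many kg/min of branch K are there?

208.1 kg/min

Branch K flow = 0.153×1360 = 208.08 kg/min.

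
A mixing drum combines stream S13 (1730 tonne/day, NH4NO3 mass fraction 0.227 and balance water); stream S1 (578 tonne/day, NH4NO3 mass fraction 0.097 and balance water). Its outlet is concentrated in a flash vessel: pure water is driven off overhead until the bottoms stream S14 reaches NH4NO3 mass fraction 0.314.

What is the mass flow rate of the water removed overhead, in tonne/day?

878.8 tonne/day

NH4NO3 entering = 1730×0.227 + 578×0.097 = 448.78 tonne/day.
All NH4NO3 reports to S14, so S14 = 448.78/0.314 = 1429.2 tonne/day.
Total feed = 2308 tonne/day; overhead = 2308 − 1429.2 = 878.78 tonne/day.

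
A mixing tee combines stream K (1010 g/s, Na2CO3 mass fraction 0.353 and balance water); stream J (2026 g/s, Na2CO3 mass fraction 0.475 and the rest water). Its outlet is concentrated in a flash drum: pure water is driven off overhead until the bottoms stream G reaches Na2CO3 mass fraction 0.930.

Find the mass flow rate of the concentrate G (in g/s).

Na2CO3 entering = 1010×0.353 + 2026×0.475 = 1318.9 g/s.
All Na2CO3 reports to G, so G = 1318.9/0.930 = 1418.2 g/s.

1418 g/s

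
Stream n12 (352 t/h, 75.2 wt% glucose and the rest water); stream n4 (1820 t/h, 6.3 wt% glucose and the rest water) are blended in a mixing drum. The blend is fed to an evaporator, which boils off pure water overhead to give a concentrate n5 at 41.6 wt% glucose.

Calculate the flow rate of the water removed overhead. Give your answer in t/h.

glucose entering = 352×0.752 + 1820×0.063 = 379.36 t/h.
All glucose reports to n5, so n5 = 379.36/0.416 = 911.93 t/h.
Total feed = 2172 t/h; overhead = 2172 − 911.93 = 1260.1 t/h.

1260 t/h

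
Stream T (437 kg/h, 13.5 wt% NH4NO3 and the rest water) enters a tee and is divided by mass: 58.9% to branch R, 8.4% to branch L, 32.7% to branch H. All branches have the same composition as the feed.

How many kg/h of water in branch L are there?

Branch L total = 0.084×437 = 36.708 kg/h.
water in L = 0.865×36.708 = 31.752 kg/h.

31.75 kg/h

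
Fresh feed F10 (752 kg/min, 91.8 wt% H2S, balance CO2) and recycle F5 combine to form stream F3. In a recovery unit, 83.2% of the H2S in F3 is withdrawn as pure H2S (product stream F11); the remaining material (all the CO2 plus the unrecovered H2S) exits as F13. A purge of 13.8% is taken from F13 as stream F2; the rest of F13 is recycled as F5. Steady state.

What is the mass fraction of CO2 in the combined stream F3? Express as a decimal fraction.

0.356

CO2 enters only via F10 and leaves only via the purge: 752×0.082 = 0.138×(CO2 in F13), and the recovery unit passes all CO2, so CO2 in F3 = CO2 in F13 = 446.84 kg/min.
H2S in F3: m_A = 752×0.918 + (1−0.138)·(1−0.832)·m_A, so m_A = 690.34/0.8552 = 807.24 kg/min.
F3 = 807.24 + 446.84 = 1254.1 kg/min.
CO2 fraction in F3 = 446.84/1254.1 = 0.356.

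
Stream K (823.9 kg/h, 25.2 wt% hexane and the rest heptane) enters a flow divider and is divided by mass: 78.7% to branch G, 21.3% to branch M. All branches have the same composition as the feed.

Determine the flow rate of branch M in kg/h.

175.5 kg/h

Branch M flow = 0.213×823.9 = 175.49 kg/h.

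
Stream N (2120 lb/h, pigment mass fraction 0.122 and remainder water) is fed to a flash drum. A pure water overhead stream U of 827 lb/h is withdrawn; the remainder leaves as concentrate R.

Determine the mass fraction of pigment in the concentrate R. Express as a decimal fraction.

0.200

pigment is not removed: 2120×0.122 = 258.64 lb/h of pigment enters R.
Concentrate = 2120 − 827 = 1293 lb/h.
Mass fraction = 258.64/1293 = 0.200.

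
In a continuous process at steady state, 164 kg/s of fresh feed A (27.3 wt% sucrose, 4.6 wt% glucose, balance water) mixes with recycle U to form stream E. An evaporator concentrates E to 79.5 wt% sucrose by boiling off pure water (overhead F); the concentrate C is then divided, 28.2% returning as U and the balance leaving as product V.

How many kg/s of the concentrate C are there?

78.44 kg/s

Overall sucrose balance (none leaves overhead): sucrose in fresh feed = sucrose in product, i.e. 164×0.273 = (1−0.282)·C·0.795.
C = 44.772/(0.795×0.718) = 78.436 kg/s.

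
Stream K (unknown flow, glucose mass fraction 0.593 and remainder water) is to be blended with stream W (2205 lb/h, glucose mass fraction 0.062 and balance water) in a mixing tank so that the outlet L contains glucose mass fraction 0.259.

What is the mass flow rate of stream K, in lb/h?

1301 lb/h

Let K be the unknown flow. Total out = 2205 + K.
glucose balance: 136.71 + 0.593·K = 0.259·(2205 + K)
(0.593 − 0.259)·K = 0.259×2205 − 136.71 = 434.38
K = 434.38 / 0.334 = 1300.6 lb/h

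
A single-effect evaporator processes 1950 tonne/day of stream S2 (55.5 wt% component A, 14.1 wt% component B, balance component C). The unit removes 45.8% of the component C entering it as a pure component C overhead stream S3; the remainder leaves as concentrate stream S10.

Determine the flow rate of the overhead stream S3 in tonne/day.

component C entering = 1950×0.304 = 592.8 tonne/day; overhead removed = 0.458×592.8 = 271.5 tonne/day.

271.5 tonne/day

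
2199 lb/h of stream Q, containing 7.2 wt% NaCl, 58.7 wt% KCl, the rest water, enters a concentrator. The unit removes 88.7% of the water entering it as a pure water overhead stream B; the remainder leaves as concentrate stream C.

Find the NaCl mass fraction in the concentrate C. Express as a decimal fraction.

NaCl is not removed: 2199×0.072 = 158.33 lb/h of NaCl enters C.
water entering = 2199×0.341 = 749.86 lb/h; overhead removed = 0.887×749.86 = 665.12 lb/h.
Concentrate = 2199 − 665.12 = 1533.9 lb/h.
Mass fraction = 158.33/1533.9 = 0.103.

0.103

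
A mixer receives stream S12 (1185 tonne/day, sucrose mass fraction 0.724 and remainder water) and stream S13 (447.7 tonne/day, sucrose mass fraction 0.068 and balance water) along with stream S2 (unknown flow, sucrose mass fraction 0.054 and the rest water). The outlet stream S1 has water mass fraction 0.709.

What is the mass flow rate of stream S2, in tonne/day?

Let S2 be the unknown flow. Total out = 1632.7 + S2.
water balance: 744.32 + 0.946·S2 = 0.709·(1632.7 + S2)
(0.946 − 0.709)·S2 = 0.709×1632.7 − 744.32 = 413.27
S2 = 413.27 / 0.237 = 1743.7 tonne/day

1744 tonne/day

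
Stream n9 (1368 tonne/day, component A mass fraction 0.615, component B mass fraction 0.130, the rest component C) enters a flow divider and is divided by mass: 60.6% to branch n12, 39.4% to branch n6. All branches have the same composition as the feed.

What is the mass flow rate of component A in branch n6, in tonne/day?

Branch n6 total = 0.394×1368 = 538.99 tonne/day.
component A in n6 = 0.615×538.99 = 331.48 tonne/day.

331.5 tonne/day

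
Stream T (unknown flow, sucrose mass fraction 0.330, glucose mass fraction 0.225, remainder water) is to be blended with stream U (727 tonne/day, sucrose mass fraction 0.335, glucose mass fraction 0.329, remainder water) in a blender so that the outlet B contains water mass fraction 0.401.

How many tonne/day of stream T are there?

Let T be the unknown flow. Total out = 727 + T.
water balance: 244.27 + 0.445·T = 0.401·(727 + T)
(0.445 − 0.401)·T = 0.401×727 − 244.27 = 47.255
T = 47.255 / 0.044 = 1074 tonne/day

1074 tonne/day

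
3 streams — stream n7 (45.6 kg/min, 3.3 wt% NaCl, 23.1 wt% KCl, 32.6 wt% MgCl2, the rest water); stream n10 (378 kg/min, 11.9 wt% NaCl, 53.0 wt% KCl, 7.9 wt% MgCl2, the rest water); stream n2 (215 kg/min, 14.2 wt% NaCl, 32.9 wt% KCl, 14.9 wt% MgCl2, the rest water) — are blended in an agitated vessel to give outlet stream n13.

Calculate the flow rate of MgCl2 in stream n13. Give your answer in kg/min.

MgCl2 out = MgCl2 in = 45.6×0.326 + 378×0.079 + 215×0.149 = 76.763 kg/min.

76.76 kg/min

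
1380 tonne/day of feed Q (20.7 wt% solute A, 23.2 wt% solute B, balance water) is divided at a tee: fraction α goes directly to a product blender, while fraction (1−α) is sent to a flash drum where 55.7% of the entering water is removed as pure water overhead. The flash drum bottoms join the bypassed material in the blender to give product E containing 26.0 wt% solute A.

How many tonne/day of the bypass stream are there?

All 1380×0.207 = 285.66 tonne/day of solute A reaches E, so E = 285.66/0.260 = 1098.7 tonne/day and vapour = 281.31 tonne/day.
The evaporator receives (1−α)·1380 of feed at 0.561 water and removes 0.557 of that water:
0.557×0.561×(1−α)×1380 = 281.31
(1−α) = 281.31/431.22 = 0.6524;  α = 0.3476.
Bypass flow = 0.3476×1380 = 479.75 tonne/day.

479.7 tonne/day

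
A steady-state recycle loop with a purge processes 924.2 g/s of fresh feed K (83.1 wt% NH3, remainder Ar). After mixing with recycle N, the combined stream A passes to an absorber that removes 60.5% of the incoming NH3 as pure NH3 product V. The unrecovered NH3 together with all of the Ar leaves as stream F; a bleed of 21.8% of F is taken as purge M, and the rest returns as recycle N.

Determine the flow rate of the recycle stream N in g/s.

903.5 g/s

Ar enters only via K and leaves only via the purge: 924.2×0.169 = 0.218×(Ar in F), and the absorber passes all Ar, so Ar in A = Ar in F = 716.47 g/s.
NH3 in A: m_A = 924.2×0.831 + (1−0.218)·(1−0.605)·m_A, so m_A = 768.01/0.6911 = 1111.3 g/s.
F = (1−0.605)×1111.3 + 716.47 = 1155.4 g/s.
Recycle N = (1−0.218)×1155.4 = 903.54 g/s.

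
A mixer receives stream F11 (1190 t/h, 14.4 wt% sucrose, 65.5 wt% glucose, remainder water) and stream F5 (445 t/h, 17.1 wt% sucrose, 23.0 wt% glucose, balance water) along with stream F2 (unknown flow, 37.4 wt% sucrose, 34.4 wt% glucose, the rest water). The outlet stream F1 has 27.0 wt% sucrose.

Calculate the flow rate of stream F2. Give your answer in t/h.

Let F2 be the unknown flow. Total out = 1635 + F2.
sucrose balance: 247.45 + 0.374·F2 = 0.270·(1635 + F2)
(0.374 − 0.270)·F2 = 0.270×1635 − 247.45 = 194
F2 = 194 / 0.104 = 1865.3 t/h

1865 t/h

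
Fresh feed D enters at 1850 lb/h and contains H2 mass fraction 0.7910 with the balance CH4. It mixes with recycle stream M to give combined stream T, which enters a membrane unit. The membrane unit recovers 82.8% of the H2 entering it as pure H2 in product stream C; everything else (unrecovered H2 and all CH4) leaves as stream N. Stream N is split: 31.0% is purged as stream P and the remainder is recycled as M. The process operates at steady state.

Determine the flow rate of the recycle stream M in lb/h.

1058 lb/h

CH4 enters only via D and leaves only via the purge: 1850×0.209 = 0.310×(CH4 in N), and the membrane unit passes all CH4, so CH4 in T = CH4 in N = 1247.3 lb/h.
H2 in T: m_A = 1850×0.791 + (1−0.310)·(1−0.828)·m_A, so m_A = 1463.4/0.8813 = 1660.4 lb/h.
N = (1−0.828)×1660.4 + 1247.3 = 1532.8 lb/h.
Recycle M = (1−0.310)×1532.8 = 1057.7 lb/h.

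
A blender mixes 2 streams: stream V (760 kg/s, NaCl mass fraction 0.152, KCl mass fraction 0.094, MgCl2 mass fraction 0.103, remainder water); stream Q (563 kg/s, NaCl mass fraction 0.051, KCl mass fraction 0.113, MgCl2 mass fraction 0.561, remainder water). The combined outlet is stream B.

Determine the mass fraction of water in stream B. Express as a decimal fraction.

Total flow out = 760 + 563 = 1323 kg/s.
water in = 760×0.651 + 563×0.275 = 649.59 kg/s.
water mass fraction in B = 649.59/1323 = 0.491.

0.491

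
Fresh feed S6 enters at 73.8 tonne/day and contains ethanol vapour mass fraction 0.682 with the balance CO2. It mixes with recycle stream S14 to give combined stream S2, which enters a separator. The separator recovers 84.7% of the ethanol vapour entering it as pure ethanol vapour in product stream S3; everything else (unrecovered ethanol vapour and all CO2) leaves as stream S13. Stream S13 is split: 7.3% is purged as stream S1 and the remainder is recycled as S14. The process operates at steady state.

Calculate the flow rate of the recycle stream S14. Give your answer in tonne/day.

306.3 tonne/day

CO2 enters only via S6 and leaves only via the purge: 73.8×0.318 = 0.073×(CO2 in S13), and the separator passes all CO2, so CO2 in S2 = CO2 in S13 = 321.48 tonne/day.
ethanol vapour in S2: m_A = 73.8×0.682 + (1−0.073)·(1−0.847)·m_A, so m_A = 50.332/0.8582 = 58.65 tonne/day.
S13 = (1−0.847)×58.65 + 321.48 = 330.46 tonne/day.
Recycle S14 = (1−0.073)×330.46 = 306.33 tonne/day.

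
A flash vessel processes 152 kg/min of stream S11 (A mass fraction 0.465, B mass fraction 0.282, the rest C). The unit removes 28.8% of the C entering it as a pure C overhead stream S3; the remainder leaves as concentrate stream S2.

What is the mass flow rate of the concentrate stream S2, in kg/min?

C entering = 152×0.253 = 38.456 kg/min; overhead removed = 0.288×38.456 = 11.075 kg/min.
Concentrate = 152 − 11.075 = 140.92 kg/min.

140.9 kg/min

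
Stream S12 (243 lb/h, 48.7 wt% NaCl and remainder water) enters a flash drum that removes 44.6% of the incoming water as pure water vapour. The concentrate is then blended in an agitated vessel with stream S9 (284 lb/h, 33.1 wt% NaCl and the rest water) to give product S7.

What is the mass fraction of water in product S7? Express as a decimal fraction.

Vapour removed = 0.446×0.513×243 = 55.598 lb/h; concentrate = 187.4 lb/h.
water reaching the mixer = 69.061 (from concentrate) + 284×0.669 = 259.06 lb/h.
Product flow = 187.4 + 284 = 471.4 lb/h; water fraction = 0.550.

0.550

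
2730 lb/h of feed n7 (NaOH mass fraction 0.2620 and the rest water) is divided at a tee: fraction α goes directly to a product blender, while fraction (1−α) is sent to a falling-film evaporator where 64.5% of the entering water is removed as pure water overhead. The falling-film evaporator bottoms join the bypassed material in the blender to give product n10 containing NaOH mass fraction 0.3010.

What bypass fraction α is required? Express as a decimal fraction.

0.728

All 2730×0.262 = 715.26 lb/h of NaOH reaches n10, so n10 = 715.26/0.301 = 2376.3 lb/h and vapour = 353.72 lb/h.
The evaporator receives (1−α)·2730 of feed at 0.738 water and removes 0.645 of that water:
0.645×0.738×(1−α)×2730 = 353.72
(1−α) = 353.72/1299.5 = 0.2722;  α = 0.7278.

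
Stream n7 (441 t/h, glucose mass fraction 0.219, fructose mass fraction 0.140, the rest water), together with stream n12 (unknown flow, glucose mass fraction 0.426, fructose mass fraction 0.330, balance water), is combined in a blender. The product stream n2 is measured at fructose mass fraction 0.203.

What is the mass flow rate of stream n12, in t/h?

Let n12 be the unknown flow. Total out = 441 + n12.
fructose balance: 61.74 + 0.330·n12 = 0.203·(441 + n12)
(0.330 − 0.203)·n12 = 0.203×441 − 61.74 = 27.783
n12 = 27.783 / 0.127 = 218.76 t/h

218.8 t/h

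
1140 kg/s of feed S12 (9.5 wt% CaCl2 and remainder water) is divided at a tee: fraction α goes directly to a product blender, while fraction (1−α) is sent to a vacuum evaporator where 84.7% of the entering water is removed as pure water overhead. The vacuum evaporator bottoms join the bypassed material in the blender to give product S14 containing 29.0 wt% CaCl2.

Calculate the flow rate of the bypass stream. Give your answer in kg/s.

All 1140×0.095 = 108.3 kg/s of CaCl2 reaches S14, so S14 = 108.3/0.290 = 373.45 kg/s and vapour = 766.55 kg/s.
The evaporator receives (1−α)·1140 of feed at 0.905 water and removes 0.847 of that water:
0.847×0.905×(1−α)×1140 = 766.55
(1−α) = 766.55/873.85 = 0.8772;  α = 0.1228.
Bypass flow = 0.1228×1140 = 139.98 kg/s.

140 kg/s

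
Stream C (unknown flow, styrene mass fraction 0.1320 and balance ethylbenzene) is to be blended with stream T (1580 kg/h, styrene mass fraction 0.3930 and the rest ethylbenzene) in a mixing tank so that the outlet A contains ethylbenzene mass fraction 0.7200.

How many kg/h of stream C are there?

1206 kg/h

Let C be the unknown flow. Total out = 1580 + C.
ethylbenzene balance: 959.06 + 0.868·C = 0.720·(1580 + C)
(0.868 − 0.720)·C = 0.720×1580 − 959.06 = 178.54
C = 178.54 / 0.148 = 1206.4 kg/h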